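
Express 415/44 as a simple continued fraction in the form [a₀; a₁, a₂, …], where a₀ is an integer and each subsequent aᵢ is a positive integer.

⌊415/44⌋ = 9, remainder 19
⌊44/19⌋ = 2, remainder 6
⌊19/6⌋ = 3, remainder 1
⌊6/1⌋ = 6, remainder 0

[9; 2, 3, 6]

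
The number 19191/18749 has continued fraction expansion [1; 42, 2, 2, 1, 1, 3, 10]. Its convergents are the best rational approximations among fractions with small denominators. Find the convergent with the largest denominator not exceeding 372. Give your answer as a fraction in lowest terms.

List convergents until the denominator exceeds the bound:
a_0 = 1: 1/1  (≤ bound)
a_1 = 42: 43/42  (≤ bound)
a_2 = 2: 87/85  (≤ bound)
a_3 = 2: 217/212  (≤ bound)
a_4 = 1: 304/297  (≤ bound)
a_5 = 1: 521/509  (> 372, stop)

304/297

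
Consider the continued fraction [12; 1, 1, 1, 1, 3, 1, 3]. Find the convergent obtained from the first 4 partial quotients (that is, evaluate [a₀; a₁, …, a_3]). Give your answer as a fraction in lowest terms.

Start with 1.
1 + 1/(1/1) = 1 + 1/1 = 2/1
1 + 1/(2/1) = 1 + 1/2 = 3/2
12 + 1/(3/2) = 12 + 2/3 = 38/3

38/3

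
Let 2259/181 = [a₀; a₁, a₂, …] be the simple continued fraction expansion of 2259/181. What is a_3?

2

Repeatedly divide and take the remainder:
⌊2259/181⌋ = 12, remainder 87
⌊181/87⌋ = 2, remainder 7
⌊87/7⌋ = 12, remainder 3
⌊7/3⌋ = 2, remainder 1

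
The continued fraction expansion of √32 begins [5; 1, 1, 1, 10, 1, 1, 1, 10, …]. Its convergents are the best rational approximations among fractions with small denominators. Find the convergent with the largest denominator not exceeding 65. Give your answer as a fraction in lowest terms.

a_0 = 5: 5/1  (≤ bound)
a_1 = 1: 6/1  (≤ bound)
a_2 = 1: 11/2  (≤ bound)
a_3 = 1: 17/3  (≤ bound)
a_4 = 10: 181/32  (≤ bound)
a_5 = 1: 198/35  (≤ bound)
a_6 = 1: 379/67  (> 65, stop)

198/35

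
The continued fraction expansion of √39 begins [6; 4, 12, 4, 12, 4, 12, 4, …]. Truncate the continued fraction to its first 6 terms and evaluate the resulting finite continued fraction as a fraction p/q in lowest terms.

62425/9996

Use the convergent recurrence hₖ = aₖ·hₖ₋₁ + hₖ₋₂ (and likewise for the denominators kₖ):
a_0 = 6: 6/1
a_1 = 4: 25/4
a_2 = 12: 306/49
a_3 = 4: 1249/200
a_4 = 12: 15294/2449
a_5 = 4: 62425/9996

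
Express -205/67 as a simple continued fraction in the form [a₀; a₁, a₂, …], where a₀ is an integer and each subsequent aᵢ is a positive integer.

-205 = -4·67 + 63, so a_0 = -4
67 = 1·63 + 4, so a_1 = 1
63 = 15·4 + 3, so a_2 = 15
4 = 1·3 + 1, so a_3 = 1
3 = 3·1 + 0, so a_4 = 3

[-4; 1, 15, 1, 3]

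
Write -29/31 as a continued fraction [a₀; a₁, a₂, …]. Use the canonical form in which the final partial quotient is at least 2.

[-1; 15, 2]

Apply division with remainder until the remainder is 0:
-29 ÷ 31 → quotient -1, remainder 2
31 ÷ 2 → quotient 15, remainder 1
2 ÷ 1 → quotient 2, remainder 0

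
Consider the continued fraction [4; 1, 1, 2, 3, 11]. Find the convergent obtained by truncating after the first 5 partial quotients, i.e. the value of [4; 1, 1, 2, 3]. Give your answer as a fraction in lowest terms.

78/17

Start with 3.
2 + 1/(3/1) = 2 + 1/3 = 7/3
1 + 1/(7/3) = 1 + 3/7 = 10/7
1 + 1/(10/7) = 1 + 7/10 = 17/10
4 + 1/(17/10) = 4 + 10/17 = 78/17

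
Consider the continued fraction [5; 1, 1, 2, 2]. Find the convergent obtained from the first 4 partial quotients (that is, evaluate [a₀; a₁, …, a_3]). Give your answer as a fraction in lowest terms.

28/5

Collapse the nested fraction from the inside out:
Start with 2.
1 + 1/(2/1) = 1 + 1/2 = 3/2
1 + 1/(3/2) = 1 + 2/3 = 5/3
5 + 1/(5/3) = 5 + 3/5 = 28/5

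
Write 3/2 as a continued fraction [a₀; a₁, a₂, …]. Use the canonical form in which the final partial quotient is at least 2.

[1; 2]

Run the Euclidean algorithm, recording each quotient:
⌊3/2⌋ = 1, remainder 1
⌊2/1⌋ = 2, remainder 0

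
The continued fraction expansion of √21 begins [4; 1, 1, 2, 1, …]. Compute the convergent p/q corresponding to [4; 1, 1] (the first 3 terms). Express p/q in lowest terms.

9/2

Use the convergent recurrence hₖ = aₖ·hₖ₋₁ + hₖ₋₂ (and likewise for the denominators kₖ):
a_0 = 4: 4/1
a_1 = 1: 5/1
a_2 = 1: 9/2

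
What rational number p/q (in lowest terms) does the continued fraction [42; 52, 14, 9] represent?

a_0 = 42: 42/1
a_1 = 52: 2185/52
a_2 = 14: 30632/729
a_3 = 9: 277873/6613

277873/6613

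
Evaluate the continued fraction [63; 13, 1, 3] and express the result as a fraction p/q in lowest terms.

a_0 = 63: 63/1
a_1 = 13: 820/13
a_2 = 1: 883/14
a_3 = 3: 3469/55

3469/55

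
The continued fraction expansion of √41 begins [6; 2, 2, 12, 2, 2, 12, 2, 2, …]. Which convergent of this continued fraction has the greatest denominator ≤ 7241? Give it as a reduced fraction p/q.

25414/3969

List convergents until the denominator exceeds the bound:
a_0 = 6: 6/1  (≤ bound)
a_1 = 2: 13/2  (≤ bound)
a_2 = 2: 32/5  (≤ bound)
a_3 = 12: 397/62  (≤ bound)
a_4 = 2: 826/129  (≤ bound)
a_5 = 2: 2049/320  (≤ bound)
a_6 = 12: 25414/3969  (≤ bound)
a_7 = 2: 52877/8258  (> 7241, stop)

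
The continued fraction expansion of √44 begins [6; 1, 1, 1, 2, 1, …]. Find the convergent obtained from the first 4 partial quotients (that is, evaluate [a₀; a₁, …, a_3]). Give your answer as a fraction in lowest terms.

20/3

a_0 = 6: 6/1
a_1 = 1: 7/1
a_2 = 1: 13/2
a_3 = 1: 20/3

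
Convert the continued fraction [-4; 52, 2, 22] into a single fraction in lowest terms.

Work from the innermost term outward:
Start with 22.
2 + 1/(22/1) = 2 + 1/22 = 45/22
52 + 1/(45/22) = 52 + 22/45 = 2362/45
-4 + 1/(2362/45) = -4 + 45/2362 = -9403/2362

-9403/2362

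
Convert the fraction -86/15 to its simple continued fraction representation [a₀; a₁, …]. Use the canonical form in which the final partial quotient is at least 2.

-86 ÷ 15 → quotient -6, remainder 4
15 ÷ 4 → quotient 3, remainder 3
4 ÷ 3 → quotient 1, remainder 1
3 ÷ 1 → quotient 3, remainder 0

[-6; 3, 1, 3]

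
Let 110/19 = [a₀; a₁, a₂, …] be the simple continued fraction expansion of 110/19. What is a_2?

3

Apply division with remainder until the remainder is 0:
110 = 5·19 + 15, so a_0 = 5
19 = 1·15 + 4, so a_1 = 1
15 = 3·4 + 3, so a_2 = 3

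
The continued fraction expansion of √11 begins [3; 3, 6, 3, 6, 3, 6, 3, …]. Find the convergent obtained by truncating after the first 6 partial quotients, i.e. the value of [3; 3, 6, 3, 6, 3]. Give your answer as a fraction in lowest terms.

3970/1197

Start with 3.
6 + 1/(3/1) = 6 + 1/3 = 19/3
3 + 1/(19/3) = 3 + 3/19 = 60/19
6 + 1/(60/19) = 6 + 19/60 = 379/60
3 + 1/(379/60) = 3 + 60/379 = 1197/379
3 + 1/(1197/379) = 3 + 379/1197 = 3970/1197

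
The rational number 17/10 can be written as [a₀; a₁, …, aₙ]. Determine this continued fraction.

Repeatedly divide and take the remainder:
⌊17/10⌋ = 1, remainder 7
⌊10/7⌋ = 1, remainder 3
⌊7/3⌋ = 2, remainder 1
⌊3/1⌋ = 3, remainder 0

[1; 1, 2, 3]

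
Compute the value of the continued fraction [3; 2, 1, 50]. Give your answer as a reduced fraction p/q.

a_0 = 3: 3/1
a_1 = 2: 7/2
a_2 = 1: 10/3
a_3 = 50: 507/152

507/152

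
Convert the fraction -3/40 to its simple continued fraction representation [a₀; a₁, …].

Apply division with remainder until the remainder is 0:
-3 = -1·40 + 37, so a_0 = -1
40 = 1·37 + 3, so a_1 = 1
37 = 12·3 + 1, so a_2 = 12
3 = 3·1 + 0, so a_3 = 3

[-1; 1, 12, 3]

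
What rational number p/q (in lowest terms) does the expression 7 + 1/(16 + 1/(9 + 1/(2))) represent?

2161/306

Collapse the nested fraction from the inside out:
Start with 2.
9 + 1/(2/1) = 9 + 1/2 = 19/2
16 + 1/(19/2) = 16 + 2/19 = 306/19
7 + 1/(306/19) = 7 + 19/306 = 2161/306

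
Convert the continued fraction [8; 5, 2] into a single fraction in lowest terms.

Starting at the tail and folding back:
Start with 2.
5 + 1/(2/1) = 5 + 1/2 = 11/2
8 + 1/(11/2) = 8 + 2/11 = 90/11

90/11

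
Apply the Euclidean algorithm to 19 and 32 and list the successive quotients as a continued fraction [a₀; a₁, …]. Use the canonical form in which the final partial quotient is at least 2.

[0; 1, 1, 2, 6]

⌊19/32⌋ = 0, remainder 19
⌊32/19⌋ = 1, remainder 13
⌊19/13⌋ = 1, remainder 6
⌊13/6⌋ = 2, remainder 1
⌊6/1⌋ = 6, remainder 0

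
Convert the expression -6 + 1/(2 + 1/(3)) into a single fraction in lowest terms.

Build up convergents one term at a time:
a_0 = -6: -6/1
a_1 = 2: -11/2
a_2 = 3: -39/7

-39/7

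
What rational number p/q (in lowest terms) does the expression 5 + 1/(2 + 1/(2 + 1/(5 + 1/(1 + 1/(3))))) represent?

665/123

Build up convergents one term at a time:
a_0 = 5: 5/1
a_1 = 2: 11/2
a_2 = 2: 27/5
a_3 = 5: 146/27
a_4 = 1: 173/32
a_5 = 3: 665/123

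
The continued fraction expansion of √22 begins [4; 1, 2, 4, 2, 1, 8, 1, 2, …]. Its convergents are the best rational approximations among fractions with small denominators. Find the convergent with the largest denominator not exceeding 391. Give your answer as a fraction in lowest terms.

1712/365

List convergents until the denominator exceeds the bound:
a_0 = 4: 4/1  (≤ bound)
a_1 = 1: 5/1  (≤ bound)
a_2 = 2: 14/3  (≤ bound)
a_3 = 4: 61/13  (≤ bound)
a_4 = 2: 136/29  (≤ bound)
a_5 = 1: 197/42  (≤ bound)
a_6 = 8: 1712/365  (≤ bound)
a_7 = 1: 1909/407  (> 391, stop)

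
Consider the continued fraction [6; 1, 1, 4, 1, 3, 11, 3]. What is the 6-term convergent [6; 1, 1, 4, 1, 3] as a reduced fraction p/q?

275/42

Use the convergent recurrence hₖ = aₖ·hₖ₋₁ + hₖ₋₂ (and likewise for the denominators kₖ):
a_0 = 6: 6/1
a_1 = 1: 7/1
a_2 = 1: 13/2
a_3 = 4: 59/9
a_4 = 1: 72/11
a_5 = 3: 275/42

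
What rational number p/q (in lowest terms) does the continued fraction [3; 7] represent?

Start with 7.
3 + 1/(7/1) = 3 + 1/7 = 22/7

22/7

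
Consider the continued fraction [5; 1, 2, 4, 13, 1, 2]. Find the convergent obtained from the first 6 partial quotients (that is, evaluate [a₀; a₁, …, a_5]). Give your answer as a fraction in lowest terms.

1053/185

Build up convergents one term at a time:
a_0 = 5: 5/1
a_1 = 1: 6/1
a_2 = 2: 17/3
a_3 = 4: 74/13
a_4 = 13: 979/172
a_5 = 1: 1053/185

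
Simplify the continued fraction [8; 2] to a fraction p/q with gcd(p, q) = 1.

Starting at the tail and folding back:
Start with 2.
8 + 1/(2/1) = 8 + 1/2 = 17/2

17/2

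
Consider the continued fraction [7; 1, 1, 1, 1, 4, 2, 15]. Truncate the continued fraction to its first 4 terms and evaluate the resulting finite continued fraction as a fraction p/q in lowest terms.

23/3

Collapse the nested fraction from the inside out:
Start with 1.
1 + 1/(1/1) = 1 + 1/1 = 2/1
1 + 1/(2/1) = 1 + 1/2 = 3/2
7 + 1/(3/2) = 7 + 2/3 = 23/3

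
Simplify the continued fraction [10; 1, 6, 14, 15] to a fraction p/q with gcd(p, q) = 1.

16201/1492

a_0 = 10: 10/1
a_1 = 1: 11/1
a_2 = 6: 76/7
a_3 = 14: 1075/99
a_4 = 15: 16201/1492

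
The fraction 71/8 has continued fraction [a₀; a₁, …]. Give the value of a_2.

71 = 8·8 + 7, so a_0 = 8
8 = 1·7 + 1, so a_1 = 1
7 = 7·1 + 0, so a_2 = 7

7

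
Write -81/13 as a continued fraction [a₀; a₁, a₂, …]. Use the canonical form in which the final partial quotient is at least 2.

Repeatedly divide and take the remainder:
-81 = -7·13 + 10, so a_0 = -7
13 = 1·10 + 3, so a_1 = 1
10 = 3·3 + 1, so a_2 = 3
3 = 3·1 + 0, so a_3 = 3

[-7; 1, 3, 3]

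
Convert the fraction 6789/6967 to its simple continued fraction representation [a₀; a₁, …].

[0; 1, 38, 7, 8, 3]

6789 ÷ 6967 → quotient 0, remainder 6789
6967 ÷ 6789 → quotient 1, remainder 178
6789 ÷ 178 → quotient 38, remainder 25
178 ÷ 25 → quotient 7, remainder 3
25 ÷ 3 → quotient 8, remainder 1
3 ÷ 1 → quotient 3, remainder 0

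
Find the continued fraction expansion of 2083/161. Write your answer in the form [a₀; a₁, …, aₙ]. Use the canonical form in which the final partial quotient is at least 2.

2083 ÷ 161 → quotient 12, remainder 151
161 ÷ 151 → quotient 1, remainder 10
151 ÷ 10 → quotient 15, remainder 1
10 ÷ 1 → quotient 10, remainder 0

[12; 1, 15, 10]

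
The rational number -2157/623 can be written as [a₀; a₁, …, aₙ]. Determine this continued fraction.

-2157 = -4·623 + 335, so a_0 = -4
623 = 1·335 + 288, so a_1 = 1
335 = 1·288 + 47, so a_2 = 1
288 = 6·47 + 6, so a_3 = 6
47 = 7·6 + 5, so a_4 = 7
6 = 1·5 + 1, so a_5 = 1
5 = 5·1 + 0, so a_6 = 5

[-4; 1, 1, 6, 7, 1, 5]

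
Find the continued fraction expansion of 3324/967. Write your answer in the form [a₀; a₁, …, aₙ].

Apply division with remainder until the remainder is 0:
⌊3324/967⌋ = 3, remainder 423
⌊967/423⌋ = 2, remainder 121
⌊423/121⌋ = 3, remainder 60
⌊121/60⌋ = 2, remainder 1
⌊60/1⌋ = 60, remainder 0

[3; 2, 3, 2, 60]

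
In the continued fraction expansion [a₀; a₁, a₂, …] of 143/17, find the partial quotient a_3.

143 = 8·17 + 7, so a_0 = 8
17 = 2·7 + 3, so a_1 = 2
7 = 2·3 + 1, so a_2 = 2
3 = 3·1 + 0, so a_3 = 3

3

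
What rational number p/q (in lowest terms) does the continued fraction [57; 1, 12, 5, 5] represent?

19868/343

Work from the innermost term outward:
Start with 5.
5 + 1/(5/1) = 5 + 1/5 = 26/5
12 + 1/(26/5) = 12 + 5/26 = 317/26
1 + 1/(317/26) = 1 + 26/317 = 343/317
57 + 1/(343/317) = 57 + 317/343 = 19868/343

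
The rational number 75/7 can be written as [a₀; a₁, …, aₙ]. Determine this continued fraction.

Run the Euclidean algorithm, recording each quotient:
⌊75/7⌋ = 10, remainder 5
⌊7/5⌋ = 1, remainder 2
⌊5/2⌋ = 2, remainder 1
⌊2/1⌋ = 2, remainder 0

[10; 1, 2, 2]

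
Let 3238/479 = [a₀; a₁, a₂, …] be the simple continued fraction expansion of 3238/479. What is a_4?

⌊3238/479⌋ = 6, remainder 364
⌊479/364⌋ = 1, remainder 115
⌊364/115⌋ = 3, remainder 19
⌊115/19⌋ = 6, remainder 1
⌊19/1⌋ = 19, remainder 0

19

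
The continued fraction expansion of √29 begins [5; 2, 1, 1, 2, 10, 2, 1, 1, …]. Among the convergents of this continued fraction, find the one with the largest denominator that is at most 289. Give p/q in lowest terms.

a_0 = 5: 5/1  (≤ bound)
a_1 = 2: 11/2  (≤ bound)
a_2 = 1: 16/3  (≤ bound)
a_3 = 1: 27/5  (≤ bound)
a_4 = 2: 70/13  (≤ bound)
a_5 = 10: 727/135  (≤ bound)
a_6 = 2: 1524/283  (≤ bound)
a_7 = 1: 2251/418  (> 289, stop)

1524/283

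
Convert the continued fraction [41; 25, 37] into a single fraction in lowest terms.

a_0 = 41: 41/1
a_1 = 25: 1026/25
a_2 = 37: 38003/926

38003/926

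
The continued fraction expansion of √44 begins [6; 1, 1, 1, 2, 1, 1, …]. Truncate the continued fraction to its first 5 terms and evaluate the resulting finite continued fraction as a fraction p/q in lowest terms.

Collapse the nested fraction from the inside out:
Start with 2.
1 + 1/(2/1) = 1 + 1/2 = 3/2
1 + 1/(3/2) = 1 + 2/3 = 5/3
1 + 1/(5/3) = 1 + 3/5 = 8/5
6 + 1/(8/5) = 6 + 5/8 = 53/8

53/8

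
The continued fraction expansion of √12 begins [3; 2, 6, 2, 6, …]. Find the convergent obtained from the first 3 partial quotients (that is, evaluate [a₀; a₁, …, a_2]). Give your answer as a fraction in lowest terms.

Start with 6.
2 + 1/(6/1) = 2 + 1/6 = 13/6
3 + 1/(13/6) = 3 + 6/13 = 45/13

45/13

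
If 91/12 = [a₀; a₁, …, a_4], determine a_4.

2

⌊91/12⌋ = 7, remainder 7
⌊12/7⌋ = 1, remainder 5
⌊7/5⌋ = 1, remainder 2
⌊5/2⌋ = 2, remainder 1
⌊2/1⌋ = 2, remainder 0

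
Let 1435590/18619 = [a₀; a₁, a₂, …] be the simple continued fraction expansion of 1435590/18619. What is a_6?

26

Repeatedly divide and take the remainder:
1435590 ÷ 18619 → quotient 77, remainder 1927
18619 ÷ 1927 → quotient 9, remainder 1276
1927 ÷ 1276 → quotient 1, remainder 651
1276 ÷ 651 → quotient 1, remainder 625
651 ÷ 625 → quotient 1, remainder 26
625 ÷ 26 → quotient 24, remainder 1
26 ÷ 1 → quotient 26, remainder 0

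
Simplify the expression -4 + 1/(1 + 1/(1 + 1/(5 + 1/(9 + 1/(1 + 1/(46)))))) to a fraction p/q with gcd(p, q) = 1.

-18151/5253

Start with 46.
1 + 1/(46/1) = 1 + 1/46 = 47/46
9 + 1/(47/46) = 9 + 46/47 = 469/47
5 + 1/(469/47) = 5 + 47/469 = 2392/469
1 + 1/(2392/469) = 1 + 469/2392 = 2861/2392
1 + 1/(2861/2392) = 1 + 2392/2861 = 5253/2861
-4 + 1/(5253/2861) = -4 + 2861/5253 = -18151/5253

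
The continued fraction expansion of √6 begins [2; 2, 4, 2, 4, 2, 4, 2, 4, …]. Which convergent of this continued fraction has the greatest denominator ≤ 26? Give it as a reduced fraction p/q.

List convergents until the denominator exceeds the bound:
a_0 = 2: 2/1  (≤ bound)
a_1 = 2: 5/2  (≤ bound)
a_2 = 4: 22/9  (≤ bound)
a_3 = 2: 49/20  (≤ bound)
a_4 = 4: 218/89  (> 26, stop)

49/20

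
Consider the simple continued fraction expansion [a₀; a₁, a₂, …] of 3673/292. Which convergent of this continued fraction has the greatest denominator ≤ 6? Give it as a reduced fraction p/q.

List convergents until the denominator exceeds the bound:
a_0 = 12: 12/1  (≤ bound)
a_1 = 1: 13/1  (≤ bound)
a_2 = 1: 25/2  (≤ bound)
a_3 = 2: 63/5  (≤ bound)
a_4 = 1: 88/7  (> 6, stop)

63/5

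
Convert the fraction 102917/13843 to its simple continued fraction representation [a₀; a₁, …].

⌊102917/13843⌋ = 7, remainder 6016
⌊13843/6016⌋ = 2, remainder 1811
⌊6016/1811⌋ = 3, remainder 583
⌊1811/583⌋ = 3, remainder 62
⌊583/62⌋ = 9, remainder 25
⌊62/25⌋ = 2, remainder 12
⌊25/12⌋ = 2, remainder 1
⌊12/1⌋ = 12, remainder 0

[7; 2, 3, 3, 9, 2, 2, 12]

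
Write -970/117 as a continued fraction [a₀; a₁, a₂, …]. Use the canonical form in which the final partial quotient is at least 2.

[-9; 1, 2, 2, 3, 1, 3]

-970 ÷ 117 → quotient -9, remainder 83
117 ÷ 83 → quotient 1, remainder 34
83 ÷ 34 → quotient 2, remainder 15
34 ÷ 15 → quotient 2, remainder 4
15 ÷ 4 → quotient 3, remainder 3
4 ÷ 3 → quotient 1, remainder 1
3 ÷ 1 → quotient 3, remainder 0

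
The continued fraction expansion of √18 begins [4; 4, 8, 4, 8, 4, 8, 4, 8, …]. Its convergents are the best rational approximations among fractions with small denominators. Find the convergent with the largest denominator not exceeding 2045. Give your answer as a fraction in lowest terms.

4756/1121

List convergents until the denominator exceeds the bound:
a_0 = 4: 4/1  (≤ bound)
a_1 = 4: 17/4  (≤ bound)
a_2 = 8: 140/33  (≤ bound)
a_3 = 4: 577/136  (≤ bound)
a_4 = 8: 4756/1121  (≤ bound)
a_5 = 4: 19601/4620  (> 2045, stop)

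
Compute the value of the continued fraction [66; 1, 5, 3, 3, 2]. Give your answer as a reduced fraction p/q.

9692/145

Start with 2.
3 + 1/(2/1) = 3 + 1/2 = 7/2
3 + 1/(7/2) = 3 + 2/7 = 23/7
5 + 1/(23/7) = 5 + 7/23 = 122/23
1 + 1/(122/23) = 1 + 23/122 = 145/122
66 + 1/(145/122) = 66 + 122/145 = 9692/145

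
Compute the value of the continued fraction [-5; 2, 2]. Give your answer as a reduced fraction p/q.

-23/5

Starting at the tail and folding back:
Start with 2.
2 + 1/(2/1) = 2 + 1/2 = 5/2
-5 + 1/(5/2) = -5 + 2/5 = -23/5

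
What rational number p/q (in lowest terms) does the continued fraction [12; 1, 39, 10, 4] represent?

Start with 4.
10 + 1/(4/1) = 10 + 1/4 = 41/4
39 + 1/(41/4) = 39 + 4/41 = 1603/41
1 + 1/(1603/41) = 1 + 41/1603 = 1644/1603
12 + 1/(1644/1603) = 12 + 1603/1644 = 21331/1644

21331/1644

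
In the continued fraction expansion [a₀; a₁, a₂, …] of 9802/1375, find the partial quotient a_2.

1

9802 ÷ 1375 → quotient 7, remainder 177
1375 ÷ 177 → quotient 7, remainder 136
177 ÷ 136 → quotient 1, remainder 41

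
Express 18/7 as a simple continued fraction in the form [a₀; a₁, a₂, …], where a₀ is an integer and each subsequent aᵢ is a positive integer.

18 = 2·7 + 4, so a_0 = 2
7 = 1·4 + 3, so a_1 = 1
4 = 1·3 + 1, so a_2 = 1
3 = 3·1 + 0, so a_3 = 3

[2; 1, 1, 3]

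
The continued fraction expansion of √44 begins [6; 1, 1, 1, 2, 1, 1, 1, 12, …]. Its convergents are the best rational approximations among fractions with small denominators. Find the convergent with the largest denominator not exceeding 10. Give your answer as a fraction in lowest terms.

53/8

a_0 = 6: 6/1  (≤ bound)
a_1 = 1: 7/1  (≤ bound)
a_2 = 1: 13/2  (≤ bound)
a_3 = 1: 20/3  (≤ bound)
a_4 = 2: 53/8  (≤ bound)
a_5 = 1: 73/11  (> 10, stop)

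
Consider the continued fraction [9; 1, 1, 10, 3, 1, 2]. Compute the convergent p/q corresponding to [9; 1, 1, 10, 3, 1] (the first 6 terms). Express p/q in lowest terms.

Build up convergents one term at a time:
a_0 = 9: 9/1
a_1 = 1: 10/1
a_2 = 1: 19/2
a_3 = 10: 200/21
a_4 = 3: 619/65
a_5 = 1: 819/86

819/86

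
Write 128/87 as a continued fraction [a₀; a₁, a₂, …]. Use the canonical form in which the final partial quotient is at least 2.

[1; 2, 8, 5]

128 = 1·87 + 41, so a_0 = 1
87 = 2·41 + 5, so a_1 = 2
41 = 8·5 + 1, so a_2 = 8
5 = 5·1 + 0, so a_3 = 5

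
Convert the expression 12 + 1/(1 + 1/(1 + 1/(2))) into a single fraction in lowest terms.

63/5

a_0 = 12: 12/1
a_1 = 1: 13/1
a_2 = 1: 25/2
a_3 = 2: 63/5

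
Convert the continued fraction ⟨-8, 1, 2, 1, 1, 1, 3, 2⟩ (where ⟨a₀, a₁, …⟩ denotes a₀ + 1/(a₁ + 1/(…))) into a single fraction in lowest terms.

Collapse the nested fraction from the inside out:
Start with 2.
3 + 1/(2/1) = 3 + 1/2 = 7/2
1 + 1/(7/2) = 1 + 2/7 = 9/7
1 + 1/(9/7) = 1 + 7/9 = 16/9
1 + 1/(16/9) = 1 + 9/16 = 25/16
2 + 1/(25/16) = 2 + 16/25 = 66/25
1 + 1/(66/25) = 1 + 25/66 = 91/66
-8 + 1/(91/66) = -8 + 66/91 = -662/91

-662/91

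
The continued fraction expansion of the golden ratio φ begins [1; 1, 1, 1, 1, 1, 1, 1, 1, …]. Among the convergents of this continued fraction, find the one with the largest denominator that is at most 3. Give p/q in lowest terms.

5/3

List convergents until the denominator exceeds the bound:
a_0 = 1: 1/1  (≤ bound)
a_1 = 1: 2/1  (≤ bound)
a_2 = 1: 3/2  (≤ bound)
a_3 = 1: 5/3  (≤ bound)
a_4 = 1: 8/5  (> 3, stop)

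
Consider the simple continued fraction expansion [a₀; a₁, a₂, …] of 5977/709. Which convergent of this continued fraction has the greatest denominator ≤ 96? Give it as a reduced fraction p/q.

725/86

a_0 = 8: 8/1  (≤ bound)
a_1 = 2: 17/2  (≤ bound)
a_2 = 3: 59/7  (≤ bound)
a_3 = 12: 725/86  (≤ bound)
a_4 = 2: 1509/179  (> 96, stop)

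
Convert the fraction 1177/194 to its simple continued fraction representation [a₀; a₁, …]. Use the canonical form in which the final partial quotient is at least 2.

1177 = 6·194 + 13, so a_0 = 6
194 = 14·13 + 12, so a_1 = 14
13 = 1·12 + 1, so a_2 = 1
12 = 12·1 + 0, so a_3 = 12

[6; 14, 1, 12]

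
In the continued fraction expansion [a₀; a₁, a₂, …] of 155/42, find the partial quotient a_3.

4

155 ÷ 42 → quotient 3, remainder 29
42 ÷ 29 → quotient 1, remainder 13
29 ÷ 13 → quotient 2, remainder 3
13 ÷ 3 → quotient 4, remainder 1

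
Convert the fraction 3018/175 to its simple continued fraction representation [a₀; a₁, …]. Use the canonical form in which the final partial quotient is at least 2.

[17; 4, 14, 3]

Run the Euclidean algorithm, recording each quotient:
3018 = 17·175 + 43, so a_0 = 17
175 = 4·43 + 3, so a_1 = 4
43 = 14·3 + 1, so a_2 = 14
3 = 3·1 + 0, so a_3 = 3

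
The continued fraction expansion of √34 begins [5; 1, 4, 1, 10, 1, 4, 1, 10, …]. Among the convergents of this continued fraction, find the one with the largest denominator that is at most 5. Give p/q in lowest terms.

29/5

a_0 = 5: 5/1  (≤ bound)
a_1 = 1: 6/1  (≤ bound)
a_2 = 4: 29/5  (≤ bound)
a_3 = 1: 35/6  (> 5, stop)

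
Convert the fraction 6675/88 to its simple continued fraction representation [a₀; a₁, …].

Repeatedly divide and take the remainder:
6675 ÷ 88 → quotient 75, remainder 75
88 ÷ 75 → quotient 1, remainder 13
75 ÷ 13 → quotient 5, remainder 10
13 ÷ 10 → quotient 1, remainder 3
10 ÷ 3 → quotient 3, remainder 1
3 ÷ 1 → quotient 3, remainder 0

[75; 1, 5, 1, 3, 3]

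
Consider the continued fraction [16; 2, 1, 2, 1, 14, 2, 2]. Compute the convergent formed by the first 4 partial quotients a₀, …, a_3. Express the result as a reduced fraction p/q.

131/8

Start with 2.
1 + 1/(2/1) = 1 + 1/2 = 3/2
2 + 1/(3/2) = 2 + 2/3 = 8/3
16 + 1/(8/3) = 16 + 3/8 = 131/8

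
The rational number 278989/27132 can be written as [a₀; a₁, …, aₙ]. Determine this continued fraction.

[10; 3, 1, 1, 6, 10, 58]

Repeatedly divide and take the remainder:
278989 = 10·27132 + 7669, so a_0 = 10
27132 = 3·7669 + 4125, so a_1 = 3
7669 = 1·4125 + 3544, so a_2 = 1
4125 = 1·3544 + 581, so a_3 = 1
3544 = 6·581 + 58, so a_4 = 6
581 = 10·58 + 1, so a_5 = 10
58 = 58·1 + 0, so a_6 = 58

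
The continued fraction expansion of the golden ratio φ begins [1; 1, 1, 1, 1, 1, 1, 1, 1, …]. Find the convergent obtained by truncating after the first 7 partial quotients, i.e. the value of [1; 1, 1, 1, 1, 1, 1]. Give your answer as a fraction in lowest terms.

21/13

Work from the innermost term outward:
Start with 1.
1 + 1/(1/1) = 1 + 1/1 = 2/1
1 + 1/(2/1) = 1 + 1/2 = 3/2
1 + 1/(3/2) = 1 + 2/3 = 5/3
1 + 1/(5/3) = 1 + 3/5 = 8/5
1 + 1/(8/5) = 1 + 5/8 = 13/8
1 + 1/(13/8) = 1 + 8/13 = 21/13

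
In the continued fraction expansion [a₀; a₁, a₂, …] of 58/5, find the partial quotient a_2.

1

Run the Euclidean algorithm, recording each quotient:
⌊58/5⌋ = 11, remainder 3
⌊5/3⌋ = 1, remainder 2
⌊3/2⌋ = 1, remainder 1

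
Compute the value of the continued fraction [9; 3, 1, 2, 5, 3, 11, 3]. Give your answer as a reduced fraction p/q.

Start with 3.
11 + 1/(3/1) = 11 + 1/3 = 34/3
3 + 1/(34/3) = 3 + 3/34 = 105/34
5 + 1/(105/34) = 5 + 34/105 = 559/105
2 + 1/(559/105) = 2 + 105/559 = 1223/559
1 + 1/(1223/559) = 1 + 559/1223 = 1782/1223
3 + 1/(1782/1223) = 3 + 1223/1782 = 6569/1782
9 + 1/(6569/1782) = 9 + 1782/6569 = 60903/6569

60903/6569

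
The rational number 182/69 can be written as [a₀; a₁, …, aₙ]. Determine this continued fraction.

Run the Euclidean algorithm, recording each quotient:
⌊182/69⌋ = 2, remainder 44
⌊69/44⌋ = 1, remainder 25
⌊44/25⌋ = 1, remainder 19
⌊25/19⌋ = 1, remainder 6
⌊19/6⌋ = 3, remainder 1
⌊6/1⌋ = 6, remainder 0

[2; 1, 1, 1, 3, 6]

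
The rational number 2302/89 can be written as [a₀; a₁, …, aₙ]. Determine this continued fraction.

Repeatedly divide and take the remainder:
2302 ÷ 89 → quotient 25, remainder 77
89 ÷ 77 → quotient 1, remainder 12
77 ÷ 12 → quotient 6, remainder 5
12 ÷ 5 → quotient 2, remainder 2
5 ÷ 2 → quotient 2, remainder 1
2 ÷ 1 → quotient 2, remainder 0

[25; 1, 6, 2, 2, 2]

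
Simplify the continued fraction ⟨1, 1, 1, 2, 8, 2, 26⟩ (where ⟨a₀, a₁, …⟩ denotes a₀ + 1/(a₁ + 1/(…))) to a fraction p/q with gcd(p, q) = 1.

Work from the innermost term outward:
Start with 26.
2 + 1/(26/1) = 2 + 1/26 = 53/26
8 + 1/(53/26) = 8 + 26/53 = 450/53
2 + 1/(450/53) = 2 + 53/450 = 953/450
1 + 1/(953/450) = 1 + 450/953 = 1403/953
1 + 1/(1403/953) = 1 + 953/1403 = 2356/1403
1 + 1/(2356/1403) = 1 + 1403/2356 = 3759/2356

3759/2356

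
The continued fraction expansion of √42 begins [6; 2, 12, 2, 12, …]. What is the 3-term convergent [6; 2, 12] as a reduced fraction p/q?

162/25

Start with 12.
2 + 1/(12/1) = 2 + 1/12 = 25/12
6 + 1/(25/12) = 6 + 12/25 = 162/25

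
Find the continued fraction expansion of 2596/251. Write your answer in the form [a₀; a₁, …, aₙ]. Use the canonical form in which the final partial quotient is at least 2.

[10; 2, 1, 11, 3, 2]

Repeatedly divide and take the remainder:
⌊2596/251⌋ = 10, remainder 86
⌊251/86⌋ = 2, remainder 79
⌊86/79⌋ = 1, remainder 7
⌊79/7⌋ = 11, remainder 2
⌊7/2⌋ = 3, remainder 1
⌊2/1⌋ = 2, remainder 0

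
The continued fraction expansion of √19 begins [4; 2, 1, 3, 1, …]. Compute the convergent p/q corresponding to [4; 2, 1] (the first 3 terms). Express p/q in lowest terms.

13/3

Compute successive convergents:
a_0 = 4: 4/1
a_1 = 2: 9/2
a_2 = 1: 13/3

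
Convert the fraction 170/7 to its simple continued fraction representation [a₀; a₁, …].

170 = 24·7 + 2, so a_0 = 24
7 = 3·2 + 1, so a_1 = 3
2 = 2·1 + 0, so a_2 = 2

[24; 3, 2]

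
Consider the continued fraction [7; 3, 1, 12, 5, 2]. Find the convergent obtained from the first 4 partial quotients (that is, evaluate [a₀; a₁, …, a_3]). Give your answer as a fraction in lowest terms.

370/51

Start with 12.
1 + 1/(12/1) = 1 + 1/12 = 13/12
3 + 1/(13/12) = 3 + 12/13 = 51/13
7 + 1/(51/13) = 7 + 13/51 = 370/51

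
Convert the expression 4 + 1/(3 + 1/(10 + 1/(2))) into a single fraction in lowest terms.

281/65

Build up convergents one term at a time:
a_0 = 4: 4/1
a_1 = 3: 13/3
a_2 = 10: 134/31
a_3 = 2: 281/65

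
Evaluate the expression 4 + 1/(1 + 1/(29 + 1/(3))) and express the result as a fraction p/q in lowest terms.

a_0 = 4: 4/1
a_1 = 1: 5/1
a_2 = 29: 149/30
a_3 = 3: 452/91

452/91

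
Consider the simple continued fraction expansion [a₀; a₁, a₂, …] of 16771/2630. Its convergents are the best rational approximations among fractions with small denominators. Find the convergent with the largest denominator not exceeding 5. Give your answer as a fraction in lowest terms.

a_0 = 6: 6/1  (≤ bound)
a_1 = 2: 13/2  (≤ bound)
a_2 = 1: 19/3  (≤ bound)
a_3 = 1: 32/5  (≤ bound)
a_4 = 1: 51/8  (> 5, stop)

32/5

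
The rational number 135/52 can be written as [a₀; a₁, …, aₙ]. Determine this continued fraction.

135 = 2·52 + 31, so a_0 = 2
52 = 1·31 + 21, so a_1 = 1
31 = 1·21 + 10, so a_2 = 1
21 = 2·10 + 1, so a_3 = 2
10 = 10·1 + 0, so a_4 = 10

[2; 1, 1, 2, 10]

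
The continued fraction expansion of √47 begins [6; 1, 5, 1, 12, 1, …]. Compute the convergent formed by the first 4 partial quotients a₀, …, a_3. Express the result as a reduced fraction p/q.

Start with 1.
5 + 1/(1/1) = 5 + 1/1 = 6/1
1 + 1/(6/1) = 1 + 1/6 = 7/6
6 + 1/(7/6) = 6 + 6/7 = 48/7

48/7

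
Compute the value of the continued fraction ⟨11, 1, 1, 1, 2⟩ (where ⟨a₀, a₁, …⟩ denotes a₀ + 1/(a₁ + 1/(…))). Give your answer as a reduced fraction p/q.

93/8

Start with 2.
1 + 1/(2/1) = 1 + 1/2 = 3/2
1 + 1/(3/2) = 1 + 2/3 = 5/3
1 + 1/(5/3) = 1 + 3/5 = 8/5
11 + 1/(8/5) = 11 + 5/8 = 93/8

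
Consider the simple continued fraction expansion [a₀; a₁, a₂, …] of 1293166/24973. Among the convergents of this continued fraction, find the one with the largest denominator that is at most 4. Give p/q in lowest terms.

207/4

a_0 = 51: 51/1  (≤ bound)
a_1 = 1: 52/1  (≤ bound)
a_2 = 3: 207/4  (≤ bound)
a_3 = 1: 259/5  (> 4, stop)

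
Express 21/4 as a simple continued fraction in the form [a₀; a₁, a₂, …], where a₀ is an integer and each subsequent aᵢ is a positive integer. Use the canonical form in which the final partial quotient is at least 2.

Repeatedly divide and take the remainder:
21 ÷ 4 → quotient 5, remainder 1
4 ÷ 1 → quotient 4, remainder 0

[5; 4]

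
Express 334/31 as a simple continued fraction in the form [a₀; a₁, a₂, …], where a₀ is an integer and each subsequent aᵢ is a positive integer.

334 = 10·31 + 24, so a_0 = 10
31 = 1·24 + 7, so a_1 = 1
24 = 3·7 + 3, so a_2 = 3
7 = 2·3 + 1, so a_3 = 2
3 = 3·1 + 0, so a_4 = 3

[10; 1, 3, 2, 3]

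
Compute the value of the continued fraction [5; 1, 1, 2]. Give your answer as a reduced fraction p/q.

Use the convergent recurrence hₖ = aₖ·hₖ₋₁ + hₖ₋₂ (and likewise for the denominators kₖ):
a_0 = 5: 5/1
a_1 = 1: 6/1
a_2 = 1: 11/2
a_3 = 2: 28/5

28/5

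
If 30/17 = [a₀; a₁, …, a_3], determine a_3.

Apply division with remainder until the remainder is 0:
⌊30/17⌋ = 1, remainder 13
⌊17/13⌋ = 1, remainder 4
⌊13/4⌋ = 3, remainder 1
⌊4/1⌋ = 4, remainder 0

4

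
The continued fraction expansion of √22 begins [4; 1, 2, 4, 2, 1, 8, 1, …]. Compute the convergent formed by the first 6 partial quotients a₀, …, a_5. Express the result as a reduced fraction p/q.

Collapse the nested fraction from the inside out:
Start with 1.
2 + 1/(1/1) = 2 + 1/1 = 3/1
4 + 1/(3/1) = 4 + 1/3 = 13/3
2 + 1/(13/3) = 2 + 3/13 = 29/13
1 + 1/(29/13) = 1 + 13/29 = 42/29
4 + 1/(42/29) = 4 + 29/42 = 197/42

197/42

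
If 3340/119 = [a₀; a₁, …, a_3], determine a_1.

14

Apply division with remainder until the remainder is 0:
⌊3340/119⌋ = 28, remainder 8
⌊119/8⌋ = 14, remainder 7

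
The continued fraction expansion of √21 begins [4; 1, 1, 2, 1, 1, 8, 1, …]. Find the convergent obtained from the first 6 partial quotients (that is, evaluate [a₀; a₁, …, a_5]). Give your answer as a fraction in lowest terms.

Work from the innermost term outward:
Start with 1.
1 + 1/(1/1) = 1 + 1/1 = 2/1
2 + 1/(2/1) = 2 + 1/2 = 5/2
1 + 1/(5/2) = 1 + 2/5 = 7/5
1 + 1/(7/5) = 1 + 5/7 = 12/7
4 + 1/(12/7) = 4 + 7/12 = 55/12

55/12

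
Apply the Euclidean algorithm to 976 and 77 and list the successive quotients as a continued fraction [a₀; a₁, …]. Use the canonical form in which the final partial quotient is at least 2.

[12; 1, 2, 12, 2]

⌊976/77⌋ = 12, remainder 52
⌊77/52⌋ = 1, remainder 25
⌊52/25⌋ = 2, remainder 2
⌊25/2⌋ = 12, remainder 1
⌊2/1⌋ = 2, remainder 0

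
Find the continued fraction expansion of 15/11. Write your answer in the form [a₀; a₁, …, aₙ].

[1; 2, 1, 3]

Apply division with remainder until the remainder is 0:
15 ÷ 11 → quotient 1, remainder 4
11 ÷ 4 → quotient 2, remainder 3
4 ÷ 3 → quotient 1, remainder 1
3 ÷ 1 → quotient 3, remainder 0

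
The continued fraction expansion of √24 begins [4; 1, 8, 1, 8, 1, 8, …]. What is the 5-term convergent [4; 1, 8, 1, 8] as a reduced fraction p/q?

Work from the innermost term outward:
Start with 8.
1 + 1/(8/1) = 1 + 1/8 = 9/8
8 + 1/(9/8) = 8 + 8/9 = 80/9
1 + 1/(80/9) = 1 + 9/80 = 89/80
4 + 1/(89/80) = 4 + 80/89 = 436/89

436/89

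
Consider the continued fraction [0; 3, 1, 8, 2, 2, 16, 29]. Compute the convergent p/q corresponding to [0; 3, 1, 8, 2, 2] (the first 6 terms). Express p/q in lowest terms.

47/183

Start with 2.
2 + 1/(2/1) = 2 + 1/2 = 5/2
8 + 1/(5/2) = 8 + 2/5 = 42/5
1 + 1/(42/5) = 1 + 5/42 = 47/42
3 + 1/(47/42) = 3 + 42/47 = 183/47
0 + 1/(183/47) = 0 + 47/183 = 47/183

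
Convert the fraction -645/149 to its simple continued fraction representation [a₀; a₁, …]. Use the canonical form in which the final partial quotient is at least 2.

-645 ÷ 149 → quotient -5, remainder 100
149 ÷ 100 → quotient 1, remainder 49
100 ÷ 49 → quotient 2, remainder 2
49 ÷ 2 → quotient 24, remainder 1
2 ÷ 1 → quotient 2, remainder 0

[-5; 1, 2, 24, 2]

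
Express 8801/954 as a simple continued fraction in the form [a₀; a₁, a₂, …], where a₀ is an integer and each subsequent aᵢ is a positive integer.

8801 ÷ 954 → quotient 9, remainder 215
954 ÷ 215 → quotient 4, remainder 94
215 ÷ 94 → quotient 2, remainder 27
94 ÷ 27 → quotient 3, remainder 13
27 ÷ 13 → quotient 2, remainder 1
13 ÷ 1 → quotient 13, remainder 0

[9; 4, 2, 3, 2, 13]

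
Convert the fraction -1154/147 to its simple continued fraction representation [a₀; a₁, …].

Repeatedly divide and take the remainder:
⌊-1154/147⌋ = -8, remainder 22
⌊147/22⌋ = 6, remainder 15
⌊22/15⌋ = 1, remainder 7
⌊15/7⌋ = 2, remainder 1
⌊7/1⌋ = 7, remainder 0

[-8; 6, 1, 2, 7]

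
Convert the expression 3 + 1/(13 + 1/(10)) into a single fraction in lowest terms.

a_0 = 3: 3/1
a_1 = 13: 40/13
a_2 = 10: 403/131

403/131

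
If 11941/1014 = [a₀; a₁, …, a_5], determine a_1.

Run the Euclidean algorithm, recording each quotient:
11941 ÷ 1014 → quotient 11, remainder 787
1014 ÷ 787 → quotient 1, remainder 227

1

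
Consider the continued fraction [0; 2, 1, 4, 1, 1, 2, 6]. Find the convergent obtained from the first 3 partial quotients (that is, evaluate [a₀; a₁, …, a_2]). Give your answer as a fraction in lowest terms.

1/3

Build up convergents one term at a time:
a_0 = 0: 0/1
a_1 = 2: 1/2
a_2 = 1: 1/3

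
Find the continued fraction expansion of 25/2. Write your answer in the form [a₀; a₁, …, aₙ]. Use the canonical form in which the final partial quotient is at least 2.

[12; 2]

25 ÷ 2 → quotient 12, remainder 1
2 ÷ 1 → quotient 2, remainder 0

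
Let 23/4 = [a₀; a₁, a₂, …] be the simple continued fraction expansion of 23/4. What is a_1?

23 ÷ 4 → quotient 5, remainder 3
4 ÷ 3 → quotient 1, remainder 1

1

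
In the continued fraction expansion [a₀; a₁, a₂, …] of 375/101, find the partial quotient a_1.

1

⌊375/101⌋ = 3, remainder 72
⌊101/72⌋ = 1, remainder 29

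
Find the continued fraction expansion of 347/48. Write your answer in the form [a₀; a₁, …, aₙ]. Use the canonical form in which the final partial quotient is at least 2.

347 ÷ 48 → quotient 7, remainder 11
48 ÷ 11 → quotient 4, remainder 4
11 ÷ 4 → quotient 2, remainder 3
4 ÷ 3 → quotient 1, remainder 1
3 ÷ 1 → quotient 3, remainder 0

[7; 4, 2, 1, 3]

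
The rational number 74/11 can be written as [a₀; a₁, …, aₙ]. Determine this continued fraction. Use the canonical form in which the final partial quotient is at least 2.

74 ÷ 11 → quotient 6, remainder 8
11 ÷ 8 → quotient 1, remainder 3
8 ÷ 3 → quotient 2, remainder 2
3 ÷ 2 → quotient 1, remainder 1
2 ÷ 1 → quotient 2, remainder 0

[6; 1, 2, 1, 2]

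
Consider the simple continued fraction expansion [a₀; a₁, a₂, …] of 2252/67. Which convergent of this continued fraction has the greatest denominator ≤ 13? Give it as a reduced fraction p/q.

List convergents until the denominator exceeds the bound:
a_0 = 33: 33/1  (≤ bound)
a_1 = 1: 34/1  (≤ bound)
a_2 = 1: 67/2  (≤ bound)
a_3 = 1: 101/3  (≤ bound)
a_4 = 1: 168/5  (≤ bound)
a_5 = 2: 437/13  (≤ bound)
a_6 = 1: 605/18  (> 13, stop)

437/13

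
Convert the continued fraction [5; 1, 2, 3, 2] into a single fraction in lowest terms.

Collapse the nested fraction from the inside out:
Start with 2.
3 + 1/(2/1) = 3 + 1/2 = 7/2
2 + 1/(7/2) = 2 + 2/7 = 16/7
1 + 1/(16/7) = 1 + 7/16 = 23/16
5 + 1/(23/16) = 5 + 16/23 = 131/23

131/23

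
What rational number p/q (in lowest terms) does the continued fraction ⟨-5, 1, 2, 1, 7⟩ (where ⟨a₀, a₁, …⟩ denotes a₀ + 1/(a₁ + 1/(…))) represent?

-132/31

a_0 = -5: -5/1
a_1 = 1: -4/1
a_2 = 2: -13/3
a_3 = 1: -17/4
a_4 = 7: -132/31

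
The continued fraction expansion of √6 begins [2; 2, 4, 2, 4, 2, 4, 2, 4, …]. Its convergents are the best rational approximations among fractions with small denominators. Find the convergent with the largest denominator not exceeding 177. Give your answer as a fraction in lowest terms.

218/89

a_0 = 2: 2/1  (≤ bound)
a_1 = 2: 5/2  (≤ bound)
a_2 = 4: 22/9  (≤ bound)
a_3 = 2: 49/20  (≤ bound)
a_4 = 4: 218/89  (≤ bound)
a_5 = 2: 485/198  (> 177, stop)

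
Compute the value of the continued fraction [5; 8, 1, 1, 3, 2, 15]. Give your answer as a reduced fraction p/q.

10822/2115

Starting at the tail and folding back:
Start with 15.
2 + 1/(15/1) = 2 + 1/15 = 31/15
3 + 1/(31/15) = 3 + 15/31 = 108/31
1 + 1/(108/31) = 1 + 31/108 = 139/108
1 + 1/(139/108) = 1 + 108/139 = 247/139
8 + 1/(247/139) = 8 + 139/247 = 2115/247
5 + 1/(2115/247) = 5 + 247/2115 = 10822/2115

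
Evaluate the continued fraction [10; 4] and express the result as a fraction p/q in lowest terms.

Compute successive convergents:
a_0 = 10: 10/1
a_1 = 4: 41/4

41/4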